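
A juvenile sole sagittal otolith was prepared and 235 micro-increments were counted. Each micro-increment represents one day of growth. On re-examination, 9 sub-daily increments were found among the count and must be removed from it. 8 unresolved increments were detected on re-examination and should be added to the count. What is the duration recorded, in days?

True micro-increment count = 235 − 9 + 8 = 234.
One micro-increment per day makes the duration 234 days.

234 days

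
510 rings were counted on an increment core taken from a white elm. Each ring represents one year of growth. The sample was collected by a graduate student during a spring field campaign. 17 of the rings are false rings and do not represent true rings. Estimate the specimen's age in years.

True ring count = 510 − 17 = 493.
With a one-to-one ring periodicity this is 493 years.

493 yr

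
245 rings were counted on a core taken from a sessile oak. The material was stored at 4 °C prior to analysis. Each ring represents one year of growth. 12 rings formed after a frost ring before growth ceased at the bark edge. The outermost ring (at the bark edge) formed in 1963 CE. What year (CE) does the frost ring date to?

1951 CE

12 rings formed after the frost ring.
Counting back 12 years from 1963 CE places the frost ring in 1963 − 12 = 1951 CE.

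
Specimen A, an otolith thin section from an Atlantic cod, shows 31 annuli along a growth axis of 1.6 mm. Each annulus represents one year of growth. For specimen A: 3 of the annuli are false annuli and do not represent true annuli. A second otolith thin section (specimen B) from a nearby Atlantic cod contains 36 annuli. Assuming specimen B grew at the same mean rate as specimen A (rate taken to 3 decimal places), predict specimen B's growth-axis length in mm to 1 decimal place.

2.1 mm

Specimen A: after corrections the count is 31 − 3 = 28 annuli.
A: 1.6 mm over 28 years gives 1.6 / 28 ≈ 0.057 mm per year.
Length of B = 0.057 × 36 = 2.1 mm.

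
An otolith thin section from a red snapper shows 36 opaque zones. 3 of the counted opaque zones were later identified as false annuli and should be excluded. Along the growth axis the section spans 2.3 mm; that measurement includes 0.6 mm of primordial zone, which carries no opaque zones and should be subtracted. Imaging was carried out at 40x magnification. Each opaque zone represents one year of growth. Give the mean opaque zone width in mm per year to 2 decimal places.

Correcting the raw count gives 36 − 3 = 33 true opaque zones.
Removing the 0.6 mm offcut leaves 2.3 − 0.6 = 1.7 mm.
Mean rate = 1.7 mm / 33 years ≈ 0.05 mm per year.

0.05 mm per year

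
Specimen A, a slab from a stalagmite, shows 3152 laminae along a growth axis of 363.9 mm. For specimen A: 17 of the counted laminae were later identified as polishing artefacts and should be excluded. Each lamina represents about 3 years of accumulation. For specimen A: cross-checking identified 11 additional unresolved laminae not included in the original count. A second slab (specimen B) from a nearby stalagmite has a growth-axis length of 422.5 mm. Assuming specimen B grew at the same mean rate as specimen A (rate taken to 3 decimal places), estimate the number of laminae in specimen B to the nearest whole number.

Specimen A: correcting the raw count gives 3152 − 17 + 11 = 3146 true laminae.
Specimen A: 3146 laminae at 3 years each span 3146 × 3 = 9438 years.
A: Mean rate = 363.9 mm / 9438 years ≈ 0.039 mm/year.
For B, 422.5 / 0.039 = 10833.33 years; at 3 years per lamina that is 10833.33 / 3 ≈ 3611 laminae.

3611 laminae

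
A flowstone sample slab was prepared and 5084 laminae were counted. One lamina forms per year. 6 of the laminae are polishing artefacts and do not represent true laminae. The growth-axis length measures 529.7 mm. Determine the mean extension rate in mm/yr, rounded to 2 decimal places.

0.10 mm/yr

Correcting the raw count gives 5084 − 6 = 5078 true laminae.
Extension rate ≈ 529.7 / 5078 = 0.10 mm/yr.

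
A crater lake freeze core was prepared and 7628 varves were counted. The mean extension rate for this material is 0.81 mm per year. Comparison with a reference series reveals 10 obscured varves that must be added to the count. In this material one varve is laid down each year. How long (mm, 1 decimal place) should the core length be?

True varve count = 7628 + 10 = 7638.
Length ≈ 0.81 × 7638 = 6186.8 mm.

6186.8 mm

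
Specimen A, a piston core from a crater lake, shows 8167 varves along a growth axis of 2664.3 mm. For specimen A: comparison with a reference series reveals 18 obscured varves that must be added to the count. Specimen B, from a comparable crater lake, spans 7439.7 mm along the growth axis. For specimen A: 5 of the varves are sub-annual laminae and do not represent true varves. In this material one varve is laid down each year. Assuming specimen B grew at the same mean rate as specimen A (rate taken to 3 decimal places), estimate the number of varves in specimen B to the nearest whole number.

Specimen A: adjusted count: 8167 − 5 + 18 = 8180 varves.
A: Mean rate = 2664.3 mm / 8180 years ≈ 0.326 mm/yr.
Specimen B: 7439.7 mm / 0.326 mm per year = 22821.17 years ≈ 22821 varves.

22821 varves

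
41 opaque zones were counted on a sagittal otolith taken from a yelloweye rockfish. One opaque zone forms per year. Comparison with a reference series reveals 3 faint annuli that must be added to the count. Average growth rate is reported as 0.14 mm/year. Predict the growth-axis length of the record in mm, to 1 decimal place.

6.2 mm

Adjusted count: 41 + 3 = 44 opaque zones.
Predicted length = 0.14 mm/year × 44 years = 6.2 mm.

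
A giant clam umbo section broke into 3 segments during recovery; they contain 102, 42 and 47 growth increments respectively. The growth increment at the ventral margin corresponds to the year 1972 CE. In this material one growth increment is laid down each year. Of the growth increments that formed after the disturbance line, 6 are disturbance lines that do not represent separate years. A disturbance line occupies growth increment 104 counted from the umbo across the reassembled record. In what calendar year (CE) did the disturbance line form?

Total growth increments = 102 + 42 + 47 = 191.
The disturbance line sits at growth increment 104 from the umbo, so 191 − 104 = 87 growth increments formed after it.
Removing the 6 false growth increments leaves 87 − 6 = 81 true growth increments beyond the disturbance line.
Counting back 81 years from 1972 CE places the disturbance line in 1972 − 81 = 1891 CE.

1891 CE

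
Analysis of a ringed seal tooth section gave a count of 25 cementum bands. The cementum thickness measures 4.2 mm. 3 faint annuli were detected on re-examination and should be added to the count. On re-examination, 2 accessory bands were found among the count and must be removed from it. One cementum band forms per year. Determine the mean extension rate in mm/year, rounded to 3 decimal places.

0.162 mm/year

After corrections the count is 25 − 2 + 3 = 26 cementum bands.
4.2 mm over 26 years gives 4.2 / 26 ≈ 0.162 mm/year.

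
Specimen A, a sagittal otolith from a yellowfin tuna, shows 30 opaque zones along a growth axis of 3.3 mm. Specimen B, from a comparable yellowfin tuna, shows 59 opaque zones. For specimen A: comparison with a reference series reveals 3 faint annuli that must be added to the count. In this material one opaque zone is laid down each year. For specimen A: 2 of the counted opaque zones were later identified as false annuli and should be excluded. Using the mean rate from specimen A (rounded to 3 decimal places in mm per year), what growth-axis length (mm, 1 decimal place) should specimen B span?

6.3 mm

Specimen A: adjusted count: 30 − 2 + 3 = 31 opaque zones.
A: Extension rate ≈ 3.3 / 31 = 0.106 mm/year.
For B, 0.106 mm/year × 59 years = 6.3 mm.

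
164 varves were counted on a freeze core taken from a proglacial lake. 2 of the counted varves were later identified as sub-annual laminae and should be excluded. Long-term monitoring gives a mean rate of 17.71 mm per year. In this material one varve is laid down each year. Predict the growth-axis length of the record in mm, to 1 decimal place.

2869.0 mm

After corrections the count is 164 − 2 = 162 varves.
Length ≈ 17.71 × 162 = 2869.0 mm.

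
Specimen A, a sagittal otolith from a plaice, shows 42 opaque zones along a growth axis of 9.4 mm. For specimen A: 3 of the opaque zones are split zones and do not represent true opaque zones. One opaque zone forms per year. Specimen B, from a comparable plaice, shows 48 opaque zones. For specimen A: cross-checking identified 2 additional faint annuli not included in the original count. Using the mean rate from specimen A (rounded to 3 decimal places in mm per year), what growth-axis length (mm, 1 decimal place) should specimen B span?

Specimen A: after corrections the count is 42 − 3 + 2 = 41 opaque zones.
A: Mean rate = 9.4 mm / 41 years ≈ 0.229 mm/year.
B's length ≈ 0.229 × 48 = 11.0 mm.

11.0 mm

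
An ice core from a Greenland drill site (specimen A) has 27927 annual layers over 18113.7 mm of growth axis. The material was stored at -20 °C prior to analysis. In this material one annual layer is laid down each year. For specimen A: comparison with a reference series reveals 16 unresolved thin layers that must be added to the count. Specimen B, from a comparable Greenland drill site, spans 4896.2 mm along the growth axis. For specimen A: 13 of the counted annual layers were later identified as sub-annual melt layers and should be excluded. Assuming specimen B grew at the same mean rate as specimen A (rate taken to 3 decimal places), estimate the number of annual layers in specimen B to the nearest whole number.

Specimen A: adjusted count: 27927 − 13 + 16 = 27930 annual layers.
A: Extension rate ≈ 18113.7 / 27930 = 0.649 mm per year.
For B, 4896.2 / 0.649 = 7544.22 years ≈ 7544 annual layers.

7544 annual layers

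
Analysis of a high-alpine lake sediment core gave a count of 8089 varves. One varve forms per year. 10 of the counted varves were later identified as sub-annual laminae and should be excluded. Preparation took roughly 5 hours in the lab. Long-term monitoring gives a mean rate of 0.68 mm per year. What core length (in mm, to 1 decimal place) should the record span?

5493.7 mm

Adjusted count: 8089 − 10 = 8079 varves.
8079 years at 0.68 mm/year gives 0.68 × 8079 = 5493.7 mm.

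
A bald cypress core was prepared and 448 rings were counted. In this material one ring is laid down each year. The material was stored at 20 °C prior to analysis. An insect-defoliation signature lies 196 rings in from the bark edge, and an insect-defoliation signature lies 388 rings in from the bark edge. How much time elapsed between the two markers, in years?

Separation: 388 − 196 = 192 rings.
That is 192 years at one ring per year.

192 years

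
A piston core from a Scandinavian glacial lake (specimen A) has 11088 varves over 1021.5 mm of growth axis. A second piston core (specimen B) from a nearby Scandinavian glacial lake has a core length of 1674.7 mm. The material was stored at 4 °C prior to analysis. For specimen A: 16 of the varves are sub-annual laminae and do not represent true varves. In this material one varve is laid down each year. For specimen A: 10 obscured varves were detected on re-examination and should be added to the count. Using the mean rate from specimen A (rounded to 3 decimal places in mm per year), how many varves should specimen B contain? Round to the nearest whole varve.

Specimen A: after corrections the count is 11088 − 16 + 10 = 11082 varves.
A: Extension rate ≈ 1021.5 / 11082 = 0.092 mm/yr.
B spans 1674.7 / 0.092 = 18203.26 years ≈ 18203 varves.

18203 varves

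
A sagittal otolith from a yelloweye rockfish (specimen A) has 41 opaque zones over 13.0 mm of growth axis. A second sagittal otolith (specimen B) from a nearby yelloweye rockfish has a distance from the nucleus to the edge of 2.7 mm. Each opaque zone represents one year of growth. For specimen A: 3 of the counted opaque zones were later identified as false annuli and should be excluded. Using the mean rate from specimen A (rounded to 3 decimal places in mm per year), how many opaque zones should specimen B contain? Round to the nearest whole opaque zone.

8 opaque zones

Specimen A: after corrections the count is 41 − 3 = 38 opaque zones.
A: Extension rate ≈ 13.0 / 38 = 0.342 mm/yr.
For B, 2.7 / 0.342 = 7.89 years ≈ 8 opaque zones.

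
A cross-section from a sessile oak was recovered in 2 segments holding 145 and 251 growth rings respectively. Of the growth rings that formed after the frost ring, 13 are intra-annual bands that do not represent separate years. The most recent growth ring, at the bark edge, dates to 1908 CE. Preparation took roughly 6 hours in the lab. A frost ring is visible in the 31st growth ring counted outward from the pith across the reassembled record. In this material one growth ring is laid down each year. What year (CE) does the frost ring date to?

Total growth rings = 145 + 251 = 396.
396 − 31 = 365 growth rings lie beyond the frost ring toward the bark edge.
365 − 13 false = 352 true growth rings after the frost ring.
The growth ring at the bark edge is 1908 CE, so the frost ring dates to 1908 − 352 = 1556 CE.

1556 CE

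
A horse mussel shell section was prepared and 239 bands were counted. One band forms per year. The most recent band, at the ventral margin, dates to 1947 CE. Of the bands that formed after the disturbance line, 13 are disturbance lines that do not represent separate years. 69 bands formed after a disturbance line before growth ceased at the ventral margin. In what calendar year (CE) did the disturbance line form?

69 bands formed after the disturbance line.
69 − 13 false = 56 true bands after the disturbance line.
The band at the ventral margin is 1947 CE, so the disturbance line dates to 1947 − 56 = 1891 CE.

1891 CE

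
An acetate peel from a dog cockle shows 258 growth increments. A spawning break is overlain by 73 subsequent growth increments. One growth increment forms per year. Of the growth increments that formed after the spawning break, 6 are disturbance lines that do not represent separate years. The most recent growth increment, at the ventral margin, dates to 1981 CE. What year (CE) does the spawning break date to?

1914 CE

There are 73 growth increments younger than the spawning break.
73 − 6 false = 67 true growth increments after the spawning break.
1981 − 67 = 1914 CE.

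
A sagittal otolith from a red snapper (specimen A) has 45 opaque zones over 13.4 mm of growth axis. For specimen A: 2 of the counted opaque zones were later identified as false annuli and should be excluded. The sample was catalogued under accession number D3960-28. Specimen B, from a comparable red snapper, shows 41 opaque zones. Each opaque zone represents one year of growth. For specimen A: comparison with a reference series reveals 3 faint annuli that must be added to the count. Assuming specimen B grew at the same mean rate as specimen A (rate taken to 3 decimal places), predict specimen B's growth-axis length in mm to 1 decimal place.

Specimen A: adjusted count: 45 − 2 + 3 = 46 opaque zones.
A: Mean rate = 13.4 mm / 46 years ≈ 0.291 mm/year.
B's length ≈ 0.291 × 41 = 11.9 mm.

11.9 mm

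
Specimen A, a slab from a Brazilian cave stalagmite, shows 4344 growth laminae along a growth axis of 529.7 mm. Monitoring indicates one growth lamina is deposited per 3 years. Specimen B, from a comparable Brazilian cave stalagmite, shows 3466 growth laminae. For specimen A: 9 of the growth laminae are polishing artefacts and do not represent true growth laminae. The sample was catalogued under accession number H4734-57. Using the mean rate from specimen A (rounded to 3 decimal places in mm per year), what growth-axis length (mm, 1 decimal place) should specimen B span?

Specimen A: after corrections the count is 4344 − 9 = 4335 growth laminae.
Specimen A: at 3 years per growth lamina, 4335 × 3 = 13005 years.
A: 529.7 mm over 13005 years gives 529.7 / 13005 ≈ 0.041 mm per year.
Specimen B: at 3 years per growth lamina, 3466 × 3 = 10398 years. B's length ≈ 0.041 × 10398 = 426.3 mm.

426.3 mm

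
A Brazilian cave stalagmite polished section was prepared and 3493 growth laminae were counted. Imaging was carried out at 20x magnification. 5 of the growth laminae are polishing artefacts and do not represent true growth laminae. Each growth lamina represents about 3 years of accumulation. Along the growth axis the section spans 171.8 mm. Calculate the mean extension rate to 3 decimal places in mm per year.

0.016 mm per year

After corrections the count is 3493 − 5 = 3488 growth laminae.
Multiplying by 3 years per growth lamina: 3488 × 3 = 10464 years.
171.8 mm over 10464 years gives 171.8 / 10464 ≈ 0.016 mm per year.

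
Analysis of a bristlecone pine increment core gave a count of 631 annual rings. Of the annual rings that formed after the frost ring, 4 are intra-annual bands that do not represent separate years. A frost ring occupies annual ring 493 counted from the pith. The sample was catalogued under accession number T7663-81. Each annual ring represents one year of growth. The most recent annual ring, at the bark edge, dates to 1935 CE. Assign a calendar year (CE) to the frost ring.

1801 CE

The frost ring sits at annual ring 493 from the pith, so 631 − 493 = 138 annual rings formed after it.
Removing the 4 false annual rings leaves 138 − 4 = 134 true annual rings beyond the frost ring.
1935 − 134 = 1801 CE.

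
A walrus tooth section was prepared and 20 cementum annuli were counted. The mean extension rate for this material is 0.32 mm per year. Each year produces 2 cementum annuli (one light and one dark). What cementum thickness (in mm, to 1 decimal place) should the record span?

3.2 mm

Dividing by 2 cementum annuli per year: 20 / 2 = 10 years.
Length ≈ 0.32 × 10 = 3.2 mm.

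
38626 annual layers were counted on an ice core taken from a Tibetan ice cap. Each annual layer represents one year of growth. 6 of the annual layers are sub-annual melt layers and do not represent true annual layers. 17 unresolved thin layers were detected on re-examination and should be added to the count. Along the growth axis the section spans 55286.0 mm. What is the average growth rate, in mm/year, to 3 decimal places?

1.431 mm/year

True annual layer count = 38626 − 6 + 17 = 38637.
Extension rate ≈ 55286.0 / 38637 = 1.431 mm/year.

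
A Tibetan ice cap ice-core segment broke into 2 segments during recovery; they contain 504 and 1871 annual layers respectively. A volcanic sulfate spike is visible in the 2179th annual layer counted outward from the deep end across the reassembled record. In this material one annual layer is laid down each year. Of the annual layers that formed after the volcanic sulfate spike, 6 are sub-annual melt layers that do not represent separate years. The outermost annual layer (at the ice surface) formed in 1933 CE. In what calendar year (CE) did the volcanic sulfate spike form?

1743 CE

Total annual layers = 504 + 1871 = 2375.
2375 − 2179 = 196 annual layers lie beyond the volcanic sulfate spike toward the ice surface.
196 − 6 false = 190 true annual layers after the volcanic sulfate spike.
The annual layer at the ice surface is 1933 CE, so the volcanic sulfate spike dates to 1933 − 190 = 1743 CE.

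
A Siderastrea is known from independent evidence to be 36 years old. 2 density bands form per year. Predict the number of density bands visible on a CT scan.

72 density bands

Expected density bands: 36 × 2 = 72.
So 72 density bands should be present.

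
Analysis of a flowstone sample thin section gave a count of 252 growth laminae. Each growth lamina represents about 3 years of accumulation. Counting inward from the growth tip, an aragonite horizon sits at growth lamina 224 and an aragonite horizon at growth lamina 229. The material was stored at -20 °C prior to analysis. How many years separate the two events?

Separation: 229 − 224 = 5 growth laminae.
At 3 years per growth lamina, 5 × 3 = 15 years.

15 years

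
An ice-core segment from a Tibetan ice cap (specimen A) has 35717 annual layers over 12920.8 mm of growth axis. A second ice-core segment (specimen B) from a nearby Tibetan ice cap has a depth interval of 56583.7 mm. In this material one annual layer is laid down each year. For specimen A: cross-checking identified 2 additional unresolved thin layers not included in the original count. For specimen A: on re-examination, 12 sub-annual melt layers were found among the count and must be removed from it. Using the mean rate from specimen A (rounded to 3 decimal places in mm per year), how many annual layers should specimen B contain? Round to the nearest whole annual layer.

Specimen A: adjusted count: 35717 − 12 + 2 = 35707 annual layers.
A: Extension rate ≈ 12920.8 / 35707 = 0.362 mm/year.
Specimen B: 56583.7 mm / 0.362 mm per year = 156308.56 years ≈ 156309 annual layers.

156309 annual layers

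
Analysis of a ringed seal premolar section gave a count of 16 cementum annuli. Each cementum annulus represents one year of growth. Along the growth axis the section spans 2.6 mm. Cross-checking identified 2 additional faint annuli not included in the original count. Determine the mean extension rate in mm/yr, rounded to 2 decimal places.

0.14 mm/yr

True cementum annulus count = 16 + 2 = 18.
Extension rate ≈ 2.6 / 18 = 0.14 mm/yr.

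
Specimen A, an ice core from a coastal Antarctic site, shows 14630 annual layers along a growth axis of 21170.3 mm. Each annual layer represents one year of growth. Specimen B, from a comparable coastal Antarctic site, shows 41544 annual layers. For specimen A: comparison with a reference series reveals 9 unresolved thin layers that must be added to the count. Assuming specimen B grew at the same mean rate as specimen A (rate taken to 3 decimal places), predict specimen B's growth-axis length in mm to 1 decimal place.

Specimen A: true annual layer count = 14630 + 9 = 14639.
A: Mean rate = 21170.3 mm / 14639 years ≈ 1.446 mm per year.
Length of B = 1.446 × 41544 = 60072.6 mm.

60072.6 mm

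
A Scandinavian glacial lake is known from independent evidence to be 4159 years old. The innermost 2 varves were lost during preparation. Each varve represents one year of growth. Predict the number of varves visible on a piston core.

4157 varves

Expected varves over 4159 years: 4159.
Subtracting the 2 varves not captured gives 4159 − 2 = 4157 varves in the record.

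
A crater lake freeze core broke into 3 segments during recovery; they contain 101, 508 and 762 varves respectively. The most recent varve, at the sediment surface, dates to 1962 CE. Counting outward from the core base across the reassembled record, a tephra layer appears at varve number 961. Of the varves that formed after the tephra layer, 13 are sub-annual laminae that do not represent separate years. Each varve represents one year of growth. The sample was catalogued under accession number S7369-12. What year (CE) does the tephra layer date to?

Total varves = 101 + 508 + 762 = 1371.
1371 − 961 = 410 varves lie beyond the tephra layer toward the sediment surface.
410 − 13 false = 397 true varves after the tephra layer.
1962 − 397 = 1565 CE.

1565 CE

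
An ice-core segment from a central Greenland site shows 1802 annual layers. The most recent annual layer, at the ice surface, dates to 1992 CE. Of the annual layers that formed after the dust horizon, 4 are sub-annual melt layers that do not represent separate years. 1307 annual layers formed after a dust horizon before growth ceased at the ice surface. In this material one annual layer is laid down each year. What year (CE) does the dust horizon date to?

There are 1307 annual layers younger than the dust horizon.
Excluding 4 false annual layers: 1307 − 4 = 1303.
Counting back 1303 years from 1992 CE places the dust horizon in 1992 − 1303 = 689 CE.

689 CE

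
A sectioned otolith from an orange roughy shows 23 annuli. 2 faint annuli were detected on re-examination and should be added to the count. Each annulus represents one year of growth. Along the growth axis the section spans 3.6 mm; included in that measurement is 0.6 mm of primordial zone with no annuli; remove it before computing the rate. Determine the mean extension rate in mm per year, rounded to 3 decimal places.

0.120 mm per year

Correcting the raw count gives 23 + 2 = 25 true annuli.
The growth record spans 3.6 − 0.6 = 3.0 mm.
Mean rate = 3.0 mm / 25 years ≈ 0.120 mm per year.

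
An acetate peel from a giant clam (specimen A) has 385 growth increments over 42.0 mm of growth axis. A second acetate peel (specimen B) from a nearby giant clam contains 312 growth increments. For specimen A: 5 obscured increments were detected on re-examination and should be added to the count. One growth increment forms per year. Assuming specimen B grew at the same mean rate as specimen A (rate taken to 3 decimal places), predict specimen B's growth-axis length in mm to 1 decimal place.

Specimen A: true growth increment count = 385 + 5 = 390.
A: Extension rate ≈ 42.0 / 390 = 0.108 mm/yr.
B's length ≈ 0.108 × 312 = 33.7 mm.

33.7 mm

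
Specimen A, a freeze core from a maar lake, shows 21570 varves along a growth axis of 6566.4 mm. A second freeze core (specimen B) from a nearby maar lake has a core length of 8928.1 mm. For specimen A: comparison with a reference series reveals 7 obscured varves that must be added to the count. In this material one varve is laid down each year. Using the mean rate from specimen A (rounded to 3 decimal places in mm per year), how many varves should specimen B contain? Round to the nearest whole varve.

Specimen A: after corrections the count is 21570 + 7 = 21577 varves.
A: 6566.4 mm over 21577 years gives 6566.4 / 21577 ≈ 0.304 mm/year.
B spans 8928.1 / 0.304 = 29368.75 years ≈ 29369 varves.

29369 varves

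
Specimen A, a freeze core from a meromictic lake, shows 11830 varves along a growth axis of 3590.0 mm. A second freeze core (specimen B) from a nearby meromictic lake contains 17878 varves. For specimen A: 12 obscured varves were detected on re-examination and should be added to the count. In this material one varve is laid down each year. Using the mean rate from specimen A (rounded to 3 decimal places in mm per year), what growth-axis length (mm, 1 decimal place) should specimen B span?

5417.0 mm

Specimen A: adjusted count: 11830 + 12 = 11842 varves.
A: Extension rate ≈ 3590.0 / 11842 = 0.303 mm/year.
B's length ≈ 0.303 × 17878 = 5417.0 mm.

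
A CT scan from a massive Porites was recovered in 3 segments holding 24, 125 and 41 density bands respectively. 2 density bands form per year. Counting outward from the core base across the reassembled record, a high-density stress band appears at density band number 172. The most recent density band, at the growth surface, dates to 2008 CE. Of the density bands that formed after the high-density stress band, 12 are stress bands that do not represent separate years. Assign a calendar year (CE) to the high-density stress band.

Total density bands = 24 + 125 + 41 = 190.
190 − 172 = 18 density bands lie beyond the high-density stress band toward the growth surface.
18 − 12 false = 6 true density bands after the high-density stress band.
6 density bands at 2 per year is 6 / 2 = 3 years.
The density band at the growth surface is 2008 CE, so the high-density stress band dates to 2008 − 3 = 2005 CE.

2005 CE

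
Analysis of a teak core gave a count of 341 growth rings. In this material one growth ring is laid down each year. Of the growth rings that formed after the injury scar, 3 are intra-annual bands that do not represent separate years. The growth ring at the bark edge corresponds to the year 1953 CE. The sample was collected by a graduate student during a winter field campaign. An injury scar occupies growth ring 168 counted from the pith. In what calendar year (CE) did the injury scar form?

1783 CE

341 − 168 = 173 growth rings lie beyond the injury scar toward the bark edge.
Excluding 3 false growth rings: 173 − 3 = 170.
The growth ring at the bark edge is 1953 CE, so the injury scar dates to 1953 − 170 = 1783 CE.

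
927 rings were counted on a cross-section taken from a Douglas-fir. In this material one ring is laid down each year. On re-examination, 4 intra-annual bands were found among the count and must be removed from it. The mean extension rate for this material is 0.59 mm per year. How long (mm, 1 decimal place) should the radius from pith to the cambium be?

Adjusted count: 927 − 4 = 923 rings.
Predicted length = 0.59 mm/year × 923 years = 544.6 mm.

544.6 mm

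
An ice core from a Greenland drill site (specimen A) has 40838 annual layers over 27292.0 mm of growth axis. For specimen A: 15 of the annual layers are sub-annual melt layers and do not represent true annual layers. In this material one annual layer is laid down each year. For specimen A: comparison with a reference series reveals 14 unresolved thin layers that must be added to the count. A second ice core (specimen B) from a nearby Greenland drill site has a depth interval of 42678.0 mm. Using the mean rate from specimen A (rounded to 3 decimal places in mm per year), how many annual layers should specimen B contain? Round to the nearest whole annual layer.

63889 annual layers

Specimen A: correcting the raw count gives 40838 − 15 + 14 = 40837 true annual layers.
A: 27292.0 mm over 40837 years gives 27292.0 / 40837 ≈ 0.668 mm/year.
Specimen B: 42678.0 mm / 0.668 mm per year = 63889.22 years ≈ 63889 annual layers.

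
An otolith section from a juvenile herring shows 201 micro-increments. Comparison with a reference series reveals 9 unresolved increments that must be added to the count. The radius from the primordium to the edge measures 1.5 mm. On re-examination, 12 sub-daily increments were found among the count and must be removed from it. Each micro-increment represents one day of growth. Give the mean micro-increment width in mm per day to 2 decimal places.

Correcting the raw count gives 201 − 12 + 9 = 198 true micro-increments.
1.5 mm over 198 days gives 1.5 / 198 ≈ 0.01 mm per day.

0.01 mm per day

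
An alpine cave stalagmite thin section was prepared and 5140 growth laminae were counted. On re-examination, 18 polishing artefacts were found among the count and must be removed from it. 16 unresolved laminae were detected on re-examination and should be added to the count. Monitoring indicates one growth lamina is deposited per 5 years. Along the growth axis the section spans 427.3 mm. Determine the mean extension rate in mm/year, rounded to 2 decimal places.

After corrections the count is 5140 − 18 + 16 = 5138 growth laminae.
Multiplying by 5 years per growth lamina: 5138 × 5 = 25690 years.
Mean rate = 427.3 mm / 25690 years ≈ 0.02 mm/year.

0.02 mm/year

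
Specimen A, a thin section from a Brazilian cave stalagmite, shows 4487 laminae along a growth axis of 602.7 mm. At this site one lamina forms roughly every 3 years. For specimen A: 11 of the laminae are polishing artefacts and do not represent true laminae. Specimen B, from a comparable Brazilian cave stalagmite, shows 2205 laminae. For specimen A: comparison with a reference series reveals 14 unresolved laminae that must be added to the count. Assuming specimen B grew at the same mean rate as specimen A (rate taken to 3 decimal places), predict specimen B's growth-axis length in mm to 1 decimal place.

Specimen A: true lamina count = 4487 − 11 + 14 = 4490.
Specimen A: 4490 laminae at 3 years each span 4490 × 3 = 13470 years.
A: Mean rate = 602.7 mm / 13470 years ≈ 0.045 mm per year.
Specimen B: 2205 laminae at 3 years each span 2205 × 3 = 6615 years. For B, 0.045 mm/year × 6615 years = 297.7 mm.

297.7 mm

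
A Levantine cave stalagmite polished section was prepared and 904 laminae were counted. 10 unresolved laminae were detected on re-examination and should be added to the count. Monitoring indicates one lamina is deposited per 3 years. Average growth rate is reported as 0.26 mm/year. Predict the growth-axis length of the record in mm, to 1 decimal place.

712.9 mm

Correcting the raw count gives 904 + 10 = 914 true laminae.
Multiplying by 3 years per lamina: 914 × 3 = 2742 years.
2742 years at 0.26 mm/year gives 0.26 × 2742 = 712.9 mm.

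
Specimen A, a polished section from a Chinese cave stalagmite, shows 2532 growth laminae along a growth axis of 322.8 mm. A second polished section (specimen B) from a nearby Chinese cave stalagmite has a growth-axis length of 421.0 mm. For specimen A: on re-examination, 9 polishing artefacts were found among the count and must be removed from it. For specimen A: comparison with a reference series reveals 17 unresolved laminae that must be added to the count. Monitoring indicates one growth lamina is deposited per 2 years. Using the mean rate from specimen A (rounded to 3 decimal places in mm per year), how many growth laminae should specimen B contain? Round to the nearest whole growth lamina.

Specimen A: true growth lamina count = 2532 − 9 + 17 = 2540.
Specimen A: 2540 growth laminae at 2 years each span 2540 × 2 = 5080 years.
A: Extension rate ≈ 322.8 / 5080 = 0.064 mm per year.
For B, 421.0 / 0.064 = 6578.12 years; at 2 years per growth lamina that is 6578.12 / 2 ≈ 3289 growth laminae.

3289 growth laminae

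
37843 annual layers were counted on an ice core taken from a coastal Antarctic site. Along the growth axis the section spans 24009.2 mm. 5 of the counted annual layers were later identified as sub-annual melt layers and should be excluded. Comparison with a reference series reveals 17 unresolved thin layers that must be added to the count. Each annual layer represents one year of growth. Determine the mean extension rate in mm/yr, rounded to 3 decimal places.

After corrections the count is 37843 − 5 + 17 = 37855 annual layers.
Mean rate = 24009.2 mm / 37855 years ≈ 0.634 mm/yr.

0.634 mm/yr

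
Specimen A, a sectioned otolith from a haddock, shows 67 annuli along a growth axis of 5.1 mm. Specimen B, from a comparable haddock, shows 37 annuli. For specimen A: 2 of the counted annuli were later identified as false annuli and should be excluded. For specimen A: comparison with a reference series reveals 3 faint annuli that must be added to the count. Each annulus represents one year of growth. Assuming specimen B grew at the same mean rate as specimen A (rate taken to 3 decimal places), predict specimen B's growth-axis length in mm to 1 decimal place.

2.8 mm

Specimen A: after corrections the count is 67 − 2 + 3 = 68 annuli.
A: Extension rate ≈ 5.1 / 68 = 0.075 mm per year.
B's length ≈ 0.075 × 37 = 2.8 mm.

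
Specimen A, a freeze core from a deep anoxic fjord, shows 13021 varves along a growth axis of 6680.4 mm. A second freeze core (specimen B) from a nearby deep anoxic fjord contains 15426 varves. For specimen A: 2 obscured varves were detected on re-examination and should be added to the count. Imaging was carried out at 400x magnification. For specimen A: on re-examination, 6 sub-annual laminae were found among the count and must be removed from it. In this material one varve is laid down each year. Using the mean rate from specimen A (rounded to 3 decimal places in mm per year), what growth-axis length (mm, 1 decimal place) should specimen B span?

Specimen A: correcting the raw count gives 13021 − 6 + 2 = 13017 true varves.
A: Mean rate = 6680.4 mm / 13017 years ≈ 0.513 mm per year.
For B, 0.513 mm/year × 15426 years = 7913.5 mm.

7913.5 mm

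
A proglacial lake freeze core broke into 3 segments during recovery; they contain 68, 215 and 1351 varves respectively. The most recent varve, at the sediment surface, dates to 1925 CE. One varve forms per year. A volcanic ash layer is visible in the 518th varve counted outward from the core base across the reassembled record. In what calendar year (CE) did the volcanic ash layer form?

Total varves = 68 + 215 + 1351 = 1634.
The volcanic ash layer sits at varve 518 from the core base, so 1634 − 518 = 1116 varves formed after it.
Counting back 1116 years from 1925 CE places the volcanic ash layer in 1925 − 1116 = 809 CE.

809 CE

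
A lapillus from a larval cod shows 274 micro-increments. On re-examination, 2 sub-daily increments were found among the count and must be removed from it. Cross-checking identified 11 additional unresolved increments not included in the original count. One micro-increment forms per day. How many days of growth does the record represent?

283 d

Adjusted count: 274 − 2 + 11 = 283 micro-increments.
With a one-to-one micro-increment periodicity this is 283 days.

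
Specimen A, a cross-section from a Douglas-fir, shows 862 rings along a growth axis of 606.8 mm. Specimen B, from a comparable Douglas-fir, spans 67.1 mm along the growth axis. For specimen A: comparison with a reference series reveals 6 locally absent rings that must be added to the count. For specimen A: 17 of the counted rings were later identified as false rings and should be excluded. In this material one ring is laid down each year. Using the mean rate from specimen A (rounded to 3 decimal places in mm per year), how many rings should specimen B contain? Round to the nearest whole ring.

Specimen A: true ring count = 862 − 17 + 6 = 851.
A: Extension rate ≈ 606.8 / 851 = 0.713 mm per year.
B spans 67.1 / 0.713 = 94.11 years ≈ 94 rings.

94 rings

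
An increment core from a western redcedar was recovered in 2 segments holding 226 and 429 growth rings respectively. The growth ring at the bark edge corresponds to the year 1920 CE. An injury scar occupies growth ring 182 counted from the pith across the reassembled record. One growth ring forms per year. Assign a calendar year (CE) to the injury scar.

Total growth rings = 226 + 429 = 655.
Between growth ring 182 and the bark edge there are 655 − 182 = 473 growth rings.
Counting back 473 years from 1920 CE places the injury scar in 1920 − 473 = 1447 CE.

1447 CE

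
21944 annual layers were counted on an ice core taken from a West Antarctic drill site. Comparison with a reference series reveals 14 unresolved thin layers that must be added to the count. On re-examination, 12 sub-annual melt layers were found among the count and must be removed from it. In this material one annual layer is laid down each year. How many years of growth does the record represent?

21946 yr

True annual layer count = 21944 − 12 + 14 = 21946.
With a one-to-one annual layer periodicity this is 21946 years.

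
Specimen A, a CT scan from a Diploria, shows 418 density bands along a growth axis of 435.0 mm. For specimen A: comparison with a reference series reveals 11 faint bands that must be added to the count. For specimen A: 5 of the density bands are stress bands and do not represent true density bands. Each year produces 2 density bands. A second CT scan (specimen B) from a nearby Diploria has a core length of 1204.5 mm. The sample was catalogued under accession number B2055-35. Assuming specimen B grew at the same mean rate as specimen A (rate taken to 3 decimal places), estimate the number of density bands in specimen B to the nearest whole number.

1174 density bands

Specimen A: true density band count = 418 − 5 + 11 = 424.
Specimen A: dividing by 2 density bands per year: 424 / 2 = 212 years.
A: 435.0 mm over 212 years gives 435.0 / 212 ≈ 2.052 mm/yr.
Specimen B: 1204.5 mm / 2.052 mm per year = 586.99 years; at 2 density bands per year that is 586.99 × 2 ≈ 1174 density bands.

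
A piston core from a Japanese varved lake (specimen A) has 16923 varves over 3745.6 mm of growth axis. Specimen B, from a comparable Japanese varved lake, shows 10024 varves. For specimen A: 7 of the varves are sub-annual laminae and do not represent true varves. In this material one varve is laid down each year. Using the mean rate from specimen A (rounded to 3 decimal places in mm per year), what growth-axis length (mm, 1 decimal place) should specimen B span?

Specimen A: adjusted count: 16923 − 7 = 16916 varves.
A: 3745.6 mm over 16916 years gives 3745.6 / 16916 ≈ 0.221 mm/yr.
Length of B = 0.221 × 10024 = 2215.3 mm.

2215.3 mm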